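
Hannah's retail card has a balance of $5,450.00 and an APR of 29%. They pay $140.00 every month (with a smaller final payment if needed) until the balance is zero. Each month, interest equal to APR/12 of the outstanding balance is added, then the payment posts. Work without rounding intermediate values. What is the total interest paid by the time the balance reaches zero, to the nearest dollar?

Monthly rate r = 29%/12 = 2.41667% = 0.0241667.
Payoff takes n = ⌈−ln(1 − rB₀/P)/ln(1+r)⌉ = ⌈118.362⌉ = 119 payments; the last is $51.02.
Total paid = 118·$140.00 + $51.02 = $16,571.02.
Total interest = total paid − principal = $16,571.02 − $5,450.00 = $11,121.02.

$11,121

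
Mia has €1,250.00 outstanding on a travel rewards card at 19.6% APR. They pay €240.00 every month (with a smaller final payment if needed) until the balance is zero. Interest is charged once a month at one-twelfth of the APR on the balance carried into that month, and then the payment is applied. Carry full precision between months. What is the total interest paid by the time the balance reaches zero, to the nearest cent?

€67.52

Monthly rate r = 19.6%/12 = 1.63333% = 0.0163333.
Payoff takes n = ⌈−ln(1 − rB₀/P)/ln(1+r)⌉ = ⌈5.488⌉ = 6 payments; the last is €117.52.
Total paid = 5·€240.00 + €117.52 = €1,317.52.
Total interest = total paid − principal = €1,317.52 − €1,250.00 = €67.52.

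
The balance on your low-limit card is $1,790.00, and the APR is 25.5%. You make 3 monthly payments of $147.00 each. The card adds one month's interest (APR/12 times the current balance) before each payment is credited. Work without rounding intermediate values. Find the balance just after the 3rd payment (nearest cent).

$1,456.12

Monthly rate r = 25.5%/12 = 2.125% = 0.02125.
Each month: B ← B·(1+r) − $147.00.
Month 1: interest $38.04; balance after payment $1,681.04.
Month 2: interest $35.72; balance after payment $1,569.76.
Month 3: interest $33.36; balance after payment $1,456.12.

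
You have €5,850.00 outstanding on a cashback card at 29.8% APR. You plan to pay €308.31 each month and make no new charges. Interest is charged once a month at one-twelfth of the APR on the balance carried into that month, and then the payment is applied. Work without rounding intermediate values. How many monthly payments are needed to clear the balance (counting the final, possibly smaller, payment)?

26 payments

Monthly rate r = 29.8%/12 = 2.48333% = 0.0248333.
Recurrence: B ← B·(1+r) − €308.31.
Month 1: interest €145.28; balance after payment €5,686.96.
Month 2: interest €141.23; balance after payment €5,519.88.
Closed form: n = −ln(1 − rB₀/P)/ln(1+r) = −ln(0.5288)/ln(1.02483) ≈ 25.974, so the balance reaches zero during payment 26.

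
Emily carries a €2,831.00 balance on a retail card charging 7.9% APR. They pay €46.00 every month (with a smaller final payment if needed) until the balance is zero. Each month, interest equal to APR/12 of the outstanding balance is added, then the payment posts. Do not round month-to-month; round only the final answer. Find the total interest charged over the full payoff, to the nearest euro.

€811

Monthly rate r = 7.9%/12 = 0.658333% = 0.00658333.
Payoff takes n = ⌈−ln(1 − rB₀/P)/ln(1+r)⌉ = ⌈79.166⌉ = 80 payments; the last is €7.63.
Total paid = 79·€46.00 + €7.63 = €3,641.63.
Total interest = total paid − principal = €3,641.63 − €2,831.00 = €810.63.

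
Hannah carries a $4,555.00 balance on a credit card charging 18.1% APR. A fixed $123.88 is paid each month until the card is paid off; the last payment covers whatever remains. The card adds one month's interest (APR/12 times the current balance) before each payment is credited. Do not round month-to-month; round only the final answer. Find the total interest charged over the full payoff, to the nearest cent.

Monthly rate r = 18.1%/12 = 1.50833% = 0.0150833.
Payoff takes n = ⌈−ln(1 − rB₀/P)/ln(1+r)⌉ = ⌈54.025⌉ = 55 payments; the last is $3.15.
Total paid = 54·$123.88 + $3.15 = $6,692.67.
Total interest = total paid − principal = $6,692.67 − $4,555.00 = $2,137.67.

$2,137.67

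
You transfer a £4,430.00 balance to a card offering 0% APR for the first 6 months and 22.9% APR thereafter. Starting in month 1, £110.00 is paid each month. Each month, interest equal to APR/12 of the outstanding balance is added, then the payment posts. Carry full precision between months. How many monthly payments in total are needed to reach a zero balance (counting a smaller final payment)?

63 payments

Promo months 1–6 at r₀ = 0%/12 = 0; months 7+ at r₁ = 22.9%/12 = 0.0190833.
After month 6 (no interest yet): B = £4,430.00 − 6·£110.00 = £3,770.00.
Then at r₁ with £110.00/mo: n₂ = −ln(1 − r₁·B/P)/ln(1+r₁) ≈ 56.15 → 57 more payments.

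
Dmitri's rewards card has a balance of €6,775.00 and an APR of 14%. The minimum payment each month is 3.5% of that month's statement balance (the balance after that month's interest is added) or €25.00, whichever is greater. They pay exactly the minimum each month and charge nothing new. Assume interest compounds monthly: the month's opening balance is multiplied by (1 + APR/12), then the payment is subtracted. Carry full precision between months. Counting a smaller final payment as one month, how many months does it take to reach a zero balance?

129 months

Monthly rate r = 14%/12 = 1.16667% = 0.0116667.
While 3.5% of the post-interest balance exceeds €25.00, each month B ← (B·(1+r))·(1 − 0.035), i.e. B shrinks by the factor (1+r)·0.965 = 0.97626.
This holds for months 1–95. Entering month 96 the balance is €691.13; 3.5% of the post-interest balance is now below €25.00, so the flat €25.00 minimum applies from here.
From month 96 a fixed €25.00 at rate r clears €691.13 in 34 more payments. Total: 95 + 34 = 129 months.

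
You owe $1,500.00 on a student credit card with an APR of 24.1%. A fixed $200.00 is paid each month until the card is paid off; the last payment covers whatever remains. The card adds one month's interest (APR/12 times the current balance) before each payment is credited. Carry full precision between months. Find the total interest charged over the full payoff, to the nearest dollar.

Monthly rate r = 24.1%/12 = 2.00833% = 0.0200833.
Payoff takes n = ⌈−ln(1 − rB₀/P)/ln(1+r)⌉ = ⌈8.210⌉ = 9 payments; the last is $42.37.
Total paid = 8·$200.00 + $42.37 = $1,642.37.
Total interest = total paid − principal = $1,642.37 − $1,500.00 = $142.37.

$142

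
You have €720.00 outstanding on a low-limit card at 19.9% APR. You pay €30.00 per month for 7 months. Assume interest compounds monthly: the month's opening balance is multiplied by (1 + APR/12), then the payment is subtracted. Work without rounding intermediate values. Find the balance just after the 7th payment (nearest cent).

Monthly rate r = 19.9%/12 = 1.65833% = 0.0165833.
Each month: B ← B·(1+r) − €30.00.
Month 1: interest €11.94; balance after payment €701.94.
Month 2: interest €11.64; balance after payment €683.58.
Month 3: interest €11.34; balance after payment €664.92.
Month 4: interest €11.03; balance after payment €645.94.
Month 5: interest €10.71; balance after payment €626.65.
Month 6: interest €10.39; balance after payment €607.05.
Month 7: interest €10.07; balance after payment €587.11.

€587.11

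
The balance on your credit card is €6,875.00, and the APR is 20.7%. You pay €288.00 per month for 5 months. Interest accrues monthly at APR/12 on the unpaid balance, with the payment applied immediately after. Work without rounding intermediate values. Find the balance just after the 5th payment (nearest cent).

Monthly rate r = 20.7%/12 = 1.725% = 0.01725.
Each month: B ← B·(1+r) − €288.00.
Month 1: interest €118.59; balance after payment €6,705.59.
Month 2: interest €115.67; balance after payment €6,533.27.
Month 3: interest €112.70; balance after payment €6,357.96.
Month 4: interest €109.67; balance after payment €6,179.64.
Month 5: interest €106.60; balance after payment €5,998.24.

€5,998.24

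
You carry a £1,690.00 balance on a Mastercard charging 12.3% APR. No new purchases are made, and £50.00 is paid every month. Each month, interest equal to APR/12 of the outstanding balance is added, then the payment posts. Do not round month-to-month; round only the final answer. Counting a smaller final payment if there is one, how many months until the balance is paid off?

42 months

Monthly rate r = 12.3%/12 = 1.025% = 0.01025.
Recurrence: B ← B·(1+r) − £50.00.
Month 1: interest £17.32; balance after payment £1,657.32.
Month 2: interest £16.99; balance after payment £1,624.31.
Closed form: n = −ln(1 − rB₀/P)/ln(1+r) = −ln(0.65355)/ln(1.01025) ≈ 41.709, so the balance reaches zero during payment 42.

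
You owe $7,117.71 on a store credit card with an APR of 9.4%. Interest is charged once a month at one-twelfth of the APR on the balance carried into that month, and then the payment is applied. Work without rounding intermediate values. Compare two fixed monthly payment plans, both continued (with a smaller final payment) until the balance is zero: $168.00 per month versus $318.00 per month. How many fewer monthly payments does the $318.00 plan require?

Monthly rate r = 9.4%/12 = 0.783333% = 0.00783333.
At $168.00/mo: n = ⌈−ln(1 − rB₀/P)/ln(1+r)⌉ = 52 payments (last $115.12); total interest = total paid − $7,117.71 = $1,565.41.
At $318.00/mo: 25 payments (last $224.66); total interest $738.95.
Payments saved = 52 − 25 = 27.

27 fewer payments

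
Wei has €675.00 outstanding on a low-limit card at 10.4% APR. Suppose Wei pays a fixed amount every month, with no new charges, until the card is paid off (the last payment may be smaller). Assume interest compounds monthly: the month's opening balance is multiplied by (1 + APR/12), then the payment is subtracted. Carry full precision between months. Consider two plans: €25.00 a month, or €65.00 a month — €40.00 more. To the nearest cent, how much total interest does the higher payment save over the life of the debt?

Monthly rate r = 10.4%/12 = 0.866667% = 0.00866667.
At €25.00/mo: n = ⌈−ln(1 − rB₀/P)/ln(1+r)⌉ = 31 payments (last €22.30); total interest = total paid − €675.00 = €97.30.
At €65.00/mo: 11 payments (last €60.41); total interest €35.41.
Interest saved = €97.30 − €35.41 = €61.89.

€61.89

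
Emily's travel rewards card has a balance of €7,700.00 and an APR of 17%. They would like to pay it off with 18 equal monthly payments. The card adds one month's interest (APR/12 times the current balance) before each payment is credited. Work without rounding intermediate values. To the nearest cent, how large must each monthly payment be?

Monthly rate r = 17%/12 = 1.41667% = 0.0141667.
Level-payment amortization: P = B₀·r / (1 − (1+r)^(−n)) = 7700.00·0.0141667 / (1 − 1.01417^(−18)).
Denominator 1 − (1+r)^(−18) = 0.223695648.
P = 109.083 / 0.223695648 ≈ 487.64.

€487.64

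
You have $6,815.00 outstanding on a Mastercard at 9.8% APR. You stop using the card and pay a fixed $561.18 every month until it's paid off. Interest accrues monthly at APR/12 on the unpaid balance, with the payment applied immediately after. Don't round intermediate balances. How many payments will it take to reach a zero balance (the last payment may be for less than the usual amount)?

13 months

Monthly rate r = 9.8%/12 = 0.816667% = 0.00816667.
Recurrence: B ← B·(1+r) − $561.18.
Month 1: interest $55.66; balance after payment $6,309.48.
Month 2: interest $51.53; balance after payment $5,799.82.
Closed form: n = −ln(1 − rB₀/P)/ln(1+r) = −ln(0.90082)/ln(1.00817) ≈ 12.841, so the balance reaches zero during payment 13.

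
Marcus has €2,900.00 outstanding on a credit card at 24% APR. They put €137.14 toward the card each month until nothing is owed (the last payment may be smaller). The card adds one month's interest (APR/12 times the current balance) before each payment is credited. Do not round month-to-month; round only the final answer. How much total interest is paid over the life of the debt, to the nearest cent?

Monthly rate r = 24%/12 = 2% = 0.02.
Payoff takes n = ⌈−ln(1 − rB₀/P)/ln(1+r)⌉ = ⌈27.763⌉ = 28 payments; the last is €104.91.
Total paid = 27·€137.14 + €104.91 = €3,807.69.
Total interest = total paid − principal = €3,807.69 − €2,900.00 = €907.69.

€907.69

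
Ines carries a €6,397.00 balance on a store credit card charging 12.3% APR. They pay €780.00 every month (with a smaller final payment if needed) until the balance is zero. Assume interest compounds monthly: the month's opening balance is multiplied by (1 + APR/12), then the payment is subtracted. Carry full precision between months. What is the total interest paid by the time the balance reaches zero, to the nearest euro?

€320

Monthly rate r = 12.3%/12 = 1.025% = 0.01025.
Payoff takes n = ⌈−ln(1 − rB₀/P)/ln(1+r)⌉ = ⌈8.610⌉ = 9 payments; the last is €477.10.
Total paid = 8·€780.00 + €477.10 = €6,717.10.
Total interest = total paid − principal = €6,717.10 − €6,397.00 = €320.10.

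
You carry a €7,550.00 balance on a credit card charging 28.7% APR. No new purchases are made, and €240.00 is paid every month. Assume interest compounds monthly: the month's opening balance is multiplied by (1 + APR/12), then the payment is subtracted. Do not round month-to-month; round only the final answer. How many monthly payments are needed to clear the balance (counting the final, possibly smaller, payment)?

60 months

Monthly rate r = 28.7%/12 = 2.39167% = 0.0239167.
Recurrence: B ← B·(1+r) − €240.00.
Month 1: interest €180.57; balance after payment €7,490.57.
Month 2: interest €179.15; balance after payment €7,429.72.
Closed form: n = −ln(1 − rB₀/P)/ln(1+r) = −ln(0.24762)/ln(1.02392) ≈ 59.058, so the balance reaches zero during payment 60.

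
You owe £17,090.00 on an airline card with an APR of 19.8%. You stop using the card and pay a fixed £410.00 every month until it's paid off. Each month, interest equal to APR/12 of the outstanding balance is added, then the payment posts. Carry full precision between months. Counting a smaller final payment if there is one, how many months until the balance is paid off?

Monthly rate r = 19.8%/12 = 1.65% = 0.0165.
Recurrence: B ← B·(1+r) − £410.00.
Month 1: interest £281.99; balance after payment £16,961.99.
Month 2: interest £279.87; balance after payment £16,831.86.
Closed form: n = −ln(1 − rB₀/P)/ln(1+r) = −ln(0.31223)/ln(1.0165) ≈ 71.126, so the balance reaches zero during payment 72.

72 months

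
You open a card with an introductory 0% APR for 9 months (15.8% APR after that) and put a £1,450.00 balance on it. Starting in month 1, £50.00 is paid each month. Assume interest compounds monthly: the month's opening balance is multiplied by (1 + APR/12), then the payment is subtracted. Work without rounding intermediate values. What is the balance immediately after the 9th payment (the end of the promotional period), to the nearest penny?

Promo months 1–9 at r₀ = 0%/12 = 0; months 10+ at r₁ = 15.8%/12 = 0.0131667.
After month 9 (no interest yet): B = £1,450.00 − 9·£50.00 = £1,000.00.

£1,000.00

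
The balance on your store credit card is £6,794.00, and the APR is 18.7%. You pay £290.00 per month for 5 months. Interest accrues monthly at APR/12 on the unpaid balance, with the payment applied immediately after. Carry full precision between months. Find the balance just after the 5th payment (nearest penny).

£5,844.22

Monthly rate r = 18.7%/12 = 1.55833% = 0.0155833.
Each month: B ← B·(1+r) − £290.00.
Month 1: interest £105.87; balance after payment £6,609.87.
Month 2: interest £103.00; balance after payment £6,422.88.
Month 3: interest £100.09; balance after payment £6,232.97.
Month 4: interest £97.13; balance after payment £6,040.10.
Month 5: interest £94.12; balance after payment £5,844.22.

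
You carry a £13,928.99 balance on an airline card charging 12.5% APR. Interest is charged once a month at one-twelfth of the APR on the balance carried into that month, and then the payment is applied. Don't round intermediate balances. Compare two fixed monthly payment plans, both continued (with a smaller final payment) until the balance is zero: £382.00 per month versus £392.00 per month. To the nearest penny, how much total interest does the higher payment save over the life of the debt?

£125.11

Monthly rate r = 12.5%/12 = 1.04167% = 0.0104167.
At £382.00/mo: n = ⌈−ln(1 − rB₀/P)/ln(1+r)⌉ = 47 payments (last £39.53); total interest = total paid − £13,928.99 = £3,682.54.
At £392.00/mo: 45 payments (last £238.42); total interest £3,557.43.
Interest saved = £3,682.54 − £3,557.43 = £125.11.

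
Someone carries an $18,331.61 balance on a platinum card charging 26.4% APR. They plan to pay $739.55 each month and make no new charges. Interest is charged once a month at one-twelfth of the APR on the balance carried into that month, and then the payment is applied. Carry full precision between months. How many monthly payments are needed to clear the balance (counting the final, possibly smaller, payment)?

37 months

Monthly rate r = 26.4%/12 = 2.2% = 0.022.
Recurrence: B ← B·(1+r) − $739.55.
Month 1: interest $403.30; balance after payment $17,995.36.
Month 2: interest $395.90; balance after payment $17,651.70.
Closed form: n = −ln(1 − rB₀/P)/ln(1+r) = −ln(0.45467)/ln(1.022) ≈ 36.219, so the balance reaches zero during payment 37.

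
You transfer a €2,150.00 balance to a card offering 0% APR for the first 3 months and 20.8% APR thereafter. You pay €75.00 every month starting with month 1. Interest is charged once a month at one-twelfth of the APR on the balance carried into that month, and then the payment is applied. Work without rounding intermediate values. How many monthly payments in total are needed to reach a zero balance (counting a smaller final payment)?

Promo months 1–3 at r₀ = 0%/12 = 0; months 4+ at r₁ = 20.8%/12 = 0.0173333.
After month 3 (no interest yet): B = €2,150.00 − 3·€75.00 = €1,925.00.
Then at r₁ with €75.00/mo: n₂ = −ln(1 − r₁·B/P)/ln(1+r₁) ≈ 34.25 → 35 more payments.

38 months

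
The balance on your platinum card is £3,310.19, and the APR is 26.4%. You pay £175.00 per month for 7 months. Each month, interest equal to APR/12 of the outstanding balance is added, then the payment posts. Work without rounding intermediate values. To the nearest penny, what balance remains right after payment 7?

Monthly rate r = 26.4%/12 = 2.2% = 0.022.
Each month: B ← B·(1+r) − £175.00.
Month 1: interest £72.82; balance after payment £3,208.01.
Month 2: interest £70.58; balance after payment £3,103.59.
Month 3: interest £68.28; balance after payment £2,996.87.
Month 4: interest £65.93; balance after payment £2,887.80.
Month 5: interest £63.53; balance after payment £2,776.33.
Month 6: interest £61.08; balance after payment £2,662.41.
Month 7: interest £58.57; balance after payment £2,545.98.

£2,545.98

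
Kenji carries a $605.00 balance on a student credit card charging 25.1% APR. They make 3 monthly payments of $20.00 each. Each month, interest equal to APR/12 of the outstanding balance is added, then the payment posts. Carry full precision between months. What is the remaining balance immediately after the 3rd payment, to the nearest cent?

Monthly rate r = 25.1%/12 = 2.09167% = 0.0209167.
Each month: B ← B·(1+r) − $20.00.
Month 1: interest $12.65; balance after payment $597.65.
Month 2: interest $12.50; balance after payment $590.16.
Month 3: interest $12.34; balance after payment $582.50.

$582.50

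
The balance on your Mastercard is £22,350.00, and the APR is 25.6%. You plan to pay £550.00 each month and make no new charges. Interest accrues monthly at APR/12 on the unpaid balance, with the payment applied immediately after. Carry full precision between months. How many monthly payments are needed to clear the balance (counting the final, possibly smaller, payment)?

96 months

Monthly rate r = 25.6%/12 = 2.13333% = 0.0213333.
Recurrence: B ← B·(1+r) − £550.00.
Month 1: interest £476.80; balance after payment £22,276.80.
Month 2: interest £475.24; balance after payment £22,202.04.
Closed form: n = −ln(1 − rB₀/P)/ln(1+r) = −ln(0.13309)/ln(1.02133) ≈ 95.539, so the balance reaches zero during payment 96.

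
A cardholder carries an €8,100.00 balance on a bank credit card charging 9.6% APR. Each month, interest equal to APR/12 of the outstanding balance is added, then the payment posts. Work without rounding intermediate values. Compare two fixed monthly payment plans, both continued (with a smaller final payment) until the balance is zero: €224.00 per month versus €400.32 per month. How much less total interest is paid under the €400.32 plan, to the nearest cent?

Monthly rate r = 9.6%/12 = 0.8% = 0.008.
At €224.00/mo: n = ⌈−ln(1 − rB₀/P)/ln(1+r)⌉ = 43 payments (last €191.88); total interest = total paid − €8,100.00 = €1,499.88.
At €400.32/mo: 23 payments (last €64.67); total interest €771.71.
Interest saved = €1,499.88 − €771.71 = €728.17.

€728.17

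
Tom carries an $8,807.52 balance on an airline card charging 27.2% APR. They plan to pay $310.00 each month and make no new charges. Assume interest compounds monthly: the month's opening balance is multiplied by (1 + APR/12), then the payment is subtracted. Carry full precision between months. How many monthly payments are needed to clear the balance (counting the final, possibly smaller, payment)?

47 payments

Monthly rate r = 27.2%/12 = 2.26667% = 0.0226667.
Recurrence: B ← B·(1+r) − $310.00.
Month 1: interest $199.64; balance after payment $8,697.16.
Month 2: interest $197.14; balance after payment $8,584.29.
Closed form: n = −ln(1 − rB₀/P)/ln(1+r) = −ln(0.35601)/ln(1.02267) ≈ 46.079, so the balance reaches zero during payment 47.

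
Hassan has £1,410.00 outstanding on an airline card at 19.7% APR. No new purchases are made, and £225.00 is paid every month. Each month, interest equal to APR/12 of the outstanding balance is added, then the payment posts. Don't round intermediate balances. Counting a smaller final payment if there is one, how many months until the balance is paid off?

7 months

Monthly rate r = 19.7%/12 = 1.64167% = 0.0164167.
Recurrence: B ← B·(1+r) − £225.00.
Month 1: interest £23.15; balance after payment £1,208.15.
Month 2: interest £19.83; balance after payment £1,002.98.
Closed form: n = −ln(1 − rB₀/P)/ln(1+r) = −ln(0.89712)/ln(1.01642) ≈ 6.667, so the balance reaches zero during payment 7.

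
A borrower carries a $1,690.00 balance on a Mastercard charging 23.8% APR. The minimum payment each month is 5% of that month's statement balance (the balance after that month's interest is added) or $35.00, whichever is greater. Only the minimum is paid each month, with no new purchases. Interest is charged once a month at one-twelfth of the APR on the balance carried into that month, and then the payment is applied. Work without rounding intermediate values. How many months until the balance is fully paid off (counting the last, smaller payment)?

Monthly rate r = 23.8%/12 = 1.98333% = 0.0198333.
While 5% of the post-interest balance exceeds $35.00, each month B ← (B·(1+r))·(1 − 0.05), i.e. B shrinks by the factor (1+r)·0.95 = 0.96884.
This holds for months 1–29. Entering month 30 the balance is $674.87; 5% of the post-interest balance is now below $35.00, so the flat $35.00 minimum applies from here.
From month 30 a fixed $35.00 at rate r clears $674.87 in 25 more payments. Total: 29 + 25 = 54 months.

54 months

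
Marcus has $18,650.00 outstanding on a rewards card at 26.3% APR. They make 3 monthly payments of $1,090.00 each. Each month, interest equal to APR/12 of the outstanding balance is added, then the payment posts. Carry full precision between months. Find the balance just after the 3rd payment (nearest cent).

$16,561.12

Monthly rate r = 26.3%/12 = 2.19167% = 0.0219167.
Each month: B ← B·(1+r) − $1,090.00.
Month 1: interest $408.75; balance after payment $17,968.75.
Month 2: interest $393.82; balance after payment $17,272.56.
Month 3: interest $378.56; balance after payment $16,561.12.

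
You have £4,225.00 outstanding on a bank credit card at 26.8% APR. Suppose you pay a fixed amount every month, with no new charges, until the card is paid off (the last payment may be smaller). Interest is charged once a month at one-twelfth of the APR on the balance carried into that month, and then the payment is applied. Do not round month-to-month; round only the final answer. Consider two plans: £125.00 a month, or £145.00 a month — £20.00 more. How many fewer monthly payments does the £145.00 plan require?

Monthly rate r = 26.8%/12 = 2.23333% = 0.0223333.
At £125.00/mo: n = ⌈−ln(1 − rB₀/P)/ln(1+r)⌉ = 64 payments (last £82.00); total interest = total paid − £4,225.00 = £3,732.00.
At £145.00/mo: 48 payments (last £91.24); total interest £2,681.24.
Payments saved = 64 − 48 = 16.

16 fewer payments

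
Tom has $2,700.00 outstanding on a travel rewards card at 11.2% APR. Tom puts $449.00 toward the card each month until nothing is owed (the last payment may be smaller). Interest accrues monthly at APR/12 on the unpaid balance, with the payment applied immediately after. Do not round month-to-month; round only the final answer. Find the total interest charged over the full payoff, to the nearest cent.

Monthly rate r = 11.2%/12 = 0.933333% = 0.00933333.
Payoff takes n = ⌈−ln(1 − rB₀/P)/ln(1+r)⌉ = ⌈6.218⌉ = 7 payments; the last is $98.03.
Total paid = 6·$449.00 + $98.03 = $2,792.03.
Total interest = total paid − principal = $2,792.03 − $2,700.00 = $92.03.

$92.03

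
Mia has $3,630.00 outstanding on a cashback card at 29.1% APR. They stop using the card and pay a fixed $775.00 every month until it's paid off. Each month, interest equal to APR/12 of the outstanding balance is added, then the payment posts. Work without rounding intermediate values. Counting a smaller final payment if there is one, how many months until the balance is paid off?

6 months

Monthly rate r = 29.1%/12 = 2.425% = 0.02425.
Recurrence: B ← B·(1+r) − $775.00.
Month 1: interest $88.03; balance after payment $2,943.03.
Month 2: interest $71.37; balance after payment $2,239.40.
Month 3: interest $54.31; balance after payment $1,518.70.
Month 4: interest $36.83; balance after payment $780.53.
Month 5: interest $18.93; balance after payment $24.46.
Month 6: interest $0.59; balance after payment $0.00.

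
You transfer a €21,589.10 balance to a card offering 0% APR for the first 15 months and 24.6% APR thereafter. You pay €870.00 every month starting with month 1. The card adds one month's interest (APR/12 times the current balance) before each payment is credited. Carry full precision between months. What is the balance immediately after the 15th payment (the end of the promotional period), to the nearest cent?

Promo months 1–15 at r₀ = 0%/12 = 0; months 16+ at r₁ = 24.6%/12 = 0.0205.
After month 15 (no interest yet): B = €21,589.10 − 15·€870.00 = €8,539.10.

€8,539.10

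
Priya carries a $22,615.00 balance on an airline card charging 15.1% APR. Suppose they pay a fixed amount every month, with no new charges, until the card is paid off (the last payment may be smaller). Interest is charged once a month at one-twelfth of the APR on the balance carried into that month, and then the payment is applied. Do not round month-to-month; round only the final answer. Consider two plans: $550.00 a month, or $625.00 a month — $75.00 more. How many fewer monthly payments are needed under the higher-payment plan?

10 fewer payments

Monthly rate r = 15.1%/12 = 1.25833% = 0.0125833.
At $550.00/mo: n = ⌈−ln(1 − rB₀/P)/ln(1+r)⌉ = 59 payments (last $145.61); total interest = total paid − $22,615.00 = $9,430.61.
At $625.00/mo: 49 payments (last $366.65); total interest $7,751.65.
Payments saved = 59 − 49 = 10.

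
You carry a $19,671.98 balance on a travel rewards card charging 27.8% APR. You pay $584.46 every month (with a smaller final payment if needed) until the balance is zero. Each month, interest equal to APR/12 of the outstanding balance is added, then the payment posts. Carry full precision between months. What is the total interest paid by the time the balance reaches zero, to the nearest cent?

$18,939.67

Monthly rate r = 27.8%/12 = 2.31667% = 0.0231667.
Payoff takes n = ⌈−ln(1 − rB₀/P)/ln(1+r)⌉ = ⌈66.063⌉ = 67 payments; the last is $37.29.
Total paid = 66·$584.46 + $37.29 = $38,611.65.
Total interest = total paid − principal = $38,611.65 − $19,671.98 = $18,939.67.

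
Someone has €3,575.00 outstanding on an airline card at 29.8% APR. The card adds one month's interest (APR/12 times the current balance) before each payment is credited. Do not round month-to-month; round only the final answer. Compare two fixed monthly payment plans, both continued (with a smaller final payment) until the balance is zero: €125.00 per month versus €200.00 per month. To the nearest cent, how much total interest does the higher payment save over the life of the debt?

€1,527.93

Monthly rate r = 29.8%/12 = 2.48333% = 0.0248333.
At €125.00/mo: n = ⌈−ln(1 − rB₀/P)/ln(1+r)⌉ = 51 payments (last €62.45); total interest = total paid − €3,575.00 = €2,737.45.
At €200.00/mo: 24 payments (last €184.52); total interest €1,209.52.
Interest saved = €2,737.45 − €1,209.52 = €1,527.93.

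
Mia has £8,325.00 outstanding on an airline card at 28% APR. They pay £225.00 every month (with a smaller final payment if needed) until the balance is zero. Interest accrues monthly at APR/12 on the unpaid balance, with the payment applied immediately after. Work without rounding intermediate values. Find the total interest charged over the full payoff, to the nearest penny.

£11,089.88

Monthly rate r = 28%/12 = 2.33333% = 0.0233333.
Payoff takes n = ⌈−ln(1 − rB₀/P)/ln(1+r)⌉ = ⌈86.286⌉ = 87 payments; the last is £64.88.
Total paid = 86·£225.00 + £64.88 = £19,414.88.
Total interest = total paid − principal = £19,414.88 − £8,325.00 = £11,089.88.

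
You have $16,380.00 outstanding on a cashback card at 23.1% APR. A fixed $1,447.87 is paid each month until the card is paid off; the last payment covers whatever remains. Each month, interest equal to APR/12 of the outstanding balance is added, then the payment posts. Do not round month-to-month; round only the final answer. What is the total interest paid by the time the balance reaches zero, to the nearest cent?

Monthly rate r = 23.1%/12 = 1.925% = 0.01925.
Payoff takes n = ⌈−ln(1 − rB₀/P)/ln(1+r)⌉ = ⌈12.882⌉ = 13 payments; the last is $1,278.11.
Total paid = 12·$1,447.87 + $1,278.11 = $18,652.55.
Total interest = total paid − principal = $18,652.55 − $16,380.00 = $2,272.55.

$2,272.55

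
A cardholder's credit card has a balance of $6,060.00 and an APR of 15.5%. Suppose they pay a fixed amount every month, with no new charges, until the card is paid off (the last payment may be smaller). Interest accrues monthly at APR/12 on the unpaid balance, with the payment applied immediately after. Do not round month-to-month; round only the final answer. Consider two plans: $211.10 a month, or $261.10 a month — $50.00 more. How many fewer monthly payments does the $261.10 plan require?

Monthly rate r = 15.5%/12 = 1.29167% = 0.0129167.
At $211.10/mo: n = ⌈−ln(1 − rB₀/P)/ln(1+r)⌉ = 37 payments (last $21.13); total interest = total paid − $6,060.00 = $1,560.73.
At $261.10/mo: 28 payments (last $200.84); total interest $1,190.54.
Payments saved = 37 − 28 = 9.

9 fewer payments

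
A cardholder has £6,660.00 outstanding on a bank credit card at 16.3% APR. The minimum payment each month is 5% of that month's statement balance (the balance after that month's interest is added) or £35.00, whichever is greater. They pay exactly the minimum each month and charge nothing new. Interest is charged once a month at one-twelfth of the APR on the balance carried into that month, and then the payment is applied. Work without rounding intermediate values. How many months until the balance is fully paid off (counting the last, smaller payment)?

84 months

Monthly rate r = 16.3%/12 = 1.35833% = 0.0135833.
While 5% of the post-interest balance exceeds £35.00, each month B ← (B·(1+r))·(1 − 0.05), i.e. B shrinks by the factor (1+r)·0.95 = 0.9629.
This holds for months 1–60. Entering month 61 the balance is £689.38; 5% of the post-interest balance is now below £35.00, so the flat £35.00 minimum applies from here.
From month 61 a fixed £35.00 at rate r clears £689.38 in 24 more payments. Total: 60 + 24 = 84 months.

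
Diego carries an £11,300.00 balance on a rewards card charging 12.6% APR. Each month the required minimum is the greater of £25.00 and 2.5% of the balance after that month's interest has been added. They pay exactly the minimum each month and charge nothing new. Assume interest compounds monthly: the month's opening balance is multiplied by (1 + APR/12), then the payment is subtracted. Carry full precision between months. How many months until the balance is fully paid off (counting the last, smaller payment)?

216 months

Monthly rate r = 12.6%/12 = 1.05% = 0.0105.
While 2.5% of the post-interest balance exceeds £25.00, each month B ← (B·(1+r))·(1 − 0.025), i.e. B shrinks by the factor (1+r)·0.975 = 0.98524.
This holds for months 1–164. Entering month 165 the balance is £985.81; 2.5% of the post-interest balance is now below £25.00, so the flat £25.00 minimum applies from here.
From month 165 a fixed £25.00 at rate r clears £985.81 in 52 more payments. Total: 164 + 52 = 216 months.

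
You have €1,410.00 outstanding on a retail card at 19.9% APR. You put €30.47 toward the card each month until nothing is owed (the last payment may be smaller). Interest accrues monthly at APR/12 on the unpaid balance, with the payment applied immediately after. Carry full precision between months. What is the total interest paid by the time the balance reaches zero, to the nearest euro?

€1,292

Monthly rate r = 19.9%/12 = 1.65833% = 0.0165833.
Payoff takes n = ⌈−ln(1 − rB₀/P)/ln(1+r)⌉ = ⌈88.672⌉ = 89 payments; the last is €20.52.
Total paid = 88·€30.47 + €20.52 = €2,701.88.
Total interest = total paid − principal = €2,701.88 − €1,410.00 = €1,291.88.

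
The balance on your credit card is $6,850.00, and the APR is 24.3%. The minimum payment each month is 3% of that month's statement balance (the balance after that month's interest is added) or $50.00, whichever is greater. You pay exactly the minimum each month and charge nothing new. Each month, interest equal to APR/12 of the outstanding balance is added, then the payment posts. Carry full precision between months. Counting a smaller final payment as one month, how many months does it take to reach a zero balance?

Monthly rate r = 24.3%/12 = 2.025% = 0.02025.
While 3% of the post-interest balance exceeds $50.00, each month B ← (B·(1+r))·(1 − 0.03), i.e. B shrinks by the factor (1+r)·0.97 = 0.98964.
This holds for months 1–138. Entering month 139 the balance is $1,628.18; 3% of the post-interest balance is now below $50.00, so the flat $50.00 minimum applies from here.
From month 139 a fixed $50.00 at rate r clears $1,628.18 in 54 more payments. Total: 138 + 54 = 192 months.

192 months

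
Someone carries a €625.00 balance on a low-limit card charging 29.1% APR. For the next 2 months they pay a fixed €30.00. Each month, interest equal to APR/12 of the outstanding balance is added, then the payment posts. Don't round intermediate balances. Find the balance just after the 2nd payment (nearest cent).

€594.95

Monthly rate r = 29.1%/12 = 2.425% = 0.02425.
Each month: B ← B·(1+r) − €30.00.
Month 1: interest €15.16; balance after payment €610.16.
Month 2: interest €14.80; balance after payment €594.95.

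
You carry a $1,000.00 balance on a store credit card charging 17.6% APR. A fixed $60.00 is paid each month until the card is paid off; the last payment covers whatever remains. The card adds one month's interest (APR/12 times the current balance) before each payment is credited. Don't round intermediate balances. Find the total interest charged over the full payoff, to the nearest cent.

Monthly rate r = 17.6%/12 = 1.46667% = 0.0146667.
Payoff takes n = ⌈−ln(1 − rB₀/P)/ln(1+r)⌉ = ⌈19.251⌉ = 20 payments; the last is $15.16.
Total paid = 19·$60.00 + $15.16 = $1,155.16.
Total interest = total paid − principal = $1,155.16 − $1,000.00 = $155.16.

$155.16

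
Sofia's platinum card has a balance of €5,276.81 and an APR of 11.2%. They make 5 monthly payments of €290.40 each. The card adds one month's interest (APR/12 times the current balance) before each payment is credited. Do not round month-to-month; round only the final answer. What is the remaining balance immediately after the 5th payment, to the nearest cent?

Monthly rate r = 11.2%/12 = 0.933333% = 0.00933333.
Each month: B ← B·(1+r) − €290.40.
Month 1: interest €49.25; balance after payment €5,035.66.
Month 2: interest €47.00; balance after payment €4,792.26.
Month 3: interest €44.73; balance after payment €4,546.59.
Month 4: interest €42.43; balance after payment €4,298.62.
Month 5: interest €40.12; balance after payment €4,048.34.

€4,048.34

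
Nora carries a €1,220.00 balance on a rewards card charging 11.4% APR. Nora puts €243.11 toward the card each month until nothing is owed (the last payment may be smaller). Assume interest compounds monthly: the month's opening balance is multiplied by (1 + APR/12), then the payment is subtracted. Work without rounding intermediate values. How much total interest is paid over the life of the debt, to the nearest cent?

Monthly rate r = 11.4%/12 = 0.95% = 0.0095.
Payoff takes n = ⌈−ln(1 − rB₀/P)/ln(1+r)⌉ = ⌈5.166⌉ = 6 payments; the last is €40.58.
Total paid = 5·€243.11 + €40.58 = €1,256.13.
Total interest = total paid − principal = €1,256.13 − €1,220.00 = €36.13.

€36.13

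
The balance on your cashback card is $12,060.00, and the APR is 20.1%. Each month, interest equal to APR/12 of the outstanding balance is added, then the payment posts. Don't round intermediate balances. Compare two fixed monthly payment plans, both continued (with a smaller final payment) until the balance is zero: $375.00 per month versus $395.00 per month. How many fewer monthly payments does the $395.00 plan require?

3 fewer payments

Monthly rate r = 20.1%/12 = 1.675% = 0.01675.
At $375.00/mo: n = ⌈−ln(1 − rB₀/P)/ln(1+r)⌉ = 47 payments (last $216.24); total interest = total paid − $12,060.00 = $5,406.24.
At $395.00/mo: 44 payments (last $46.40); total interest $4,971.40.
Payments saved = 47 − 44 = 3.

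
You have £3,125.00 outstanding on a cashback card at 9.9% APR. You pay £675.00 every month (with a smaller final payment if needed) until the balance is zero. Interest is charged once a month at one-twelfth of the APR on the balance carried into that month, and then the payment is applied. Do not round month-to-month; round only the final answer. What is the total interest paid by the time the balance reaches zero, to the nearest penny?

£74.90

Monthly rate r = 9.9%/12 = 0.825% = 0.00825.
Payoff takes n = ⌈−ln(1 − rB₀/P)/ln(1+r)⌉ = ⌈4.740⌉ = 5 payments; the last is £499.90.
Total paid = 4·£675.00 + £499.90 = £3,199.90.
Total interest = total paid − principal = £3,199.90 − £3,125.00 = £74.90.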